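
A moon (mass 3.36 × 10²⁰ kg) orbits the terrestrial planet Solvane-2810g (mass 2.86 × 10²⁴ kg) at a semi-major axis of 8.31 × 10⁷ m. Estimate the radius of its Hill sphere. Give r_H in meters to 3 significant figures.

r_H ≈ a (m/3M)^(1/3)
    = (8.31 × 10⁷) × (3.36 × 10²⁰ / (3 × 2.86 × 10²⁴))^(1/3)
    = 2.82 × 10⁶ m

2.82 × 10⁶ m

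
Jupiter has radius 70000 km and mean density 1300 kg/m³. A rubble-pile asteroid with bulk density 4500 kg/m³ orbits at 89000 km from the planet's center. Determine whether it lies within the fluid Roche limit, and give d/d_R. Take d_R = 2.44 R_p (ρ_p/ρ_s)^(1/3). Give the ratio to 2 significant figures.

inside; d/d_R ≈ 0.79

d_R = 2.44 × (70000 km) × (1300/4500)^(1/3) = 1.129 × 10⁵ km
d/d_R = (89000) / (1.129 × 10⁵) = 0.79
Since d/d_R < 1, the body is inside the Roche limit.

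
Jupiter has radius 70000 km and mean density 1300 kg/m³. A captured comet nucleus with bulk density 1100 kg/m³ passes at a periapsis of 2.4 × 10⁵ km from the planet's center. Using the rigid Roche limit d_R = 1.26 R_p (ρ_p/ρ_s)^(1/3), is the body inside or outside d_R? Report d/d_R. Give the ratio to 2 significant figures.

outside; d/d_R ≈ 2.6

d_R = 1.26 × (70000 km) × (1300/1100)^(1/3) = 93250 km
d/d_R = (2.4 × 10⁵) / (93250) = 2.6
Since d/d_R > 1, the body is outside the Roche limit.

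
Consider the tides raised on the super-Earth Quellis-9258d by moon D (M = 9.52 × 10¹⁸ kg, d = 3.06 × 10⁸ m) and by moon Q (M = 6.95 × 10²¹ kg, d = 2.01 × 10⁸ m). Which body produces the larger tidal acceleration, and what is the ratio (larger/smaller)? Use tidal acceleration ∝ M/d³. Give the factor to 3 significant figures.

Moon Q, by a factor of ≈ 2580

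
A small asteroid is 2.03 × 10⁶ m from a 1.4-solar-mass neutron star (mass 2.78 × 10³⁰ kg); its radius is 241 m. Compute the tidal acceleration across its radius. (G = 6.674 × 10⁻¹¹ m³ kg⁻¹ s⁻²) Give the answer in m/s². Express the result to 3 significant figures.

Δa = 2GMr/d³
   = 2 × (6.674 × 10⁻¹¹) × (2.78 × 10³⁰) × (241) / (2.03 × 10⁶)³
   = 1.07 × 10⁴ m/s²

1.07 × 10⁴ m/s²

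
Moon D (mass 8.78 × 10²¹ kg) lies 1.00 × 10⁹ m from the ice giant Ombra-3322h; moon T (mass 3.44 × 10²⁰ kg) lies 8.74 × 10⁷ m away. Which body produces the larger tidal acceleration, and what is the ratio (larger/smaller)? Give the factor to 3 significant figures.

Moon T, by a factor of ≈ 58.7

Tidal acceleration ∝ M/d³, so compare M/d³ for each.
Moon D: (8.78 × 10²¹) / (1.00 × 10⁹)³ = 8.780 × 10⁻⁶
Moon T: (3.44 × 10²⁰) / (8.74 × 10⁷)³ = 5.153 × 10⁻⁴
Ratio (larger/smaller) = 58.7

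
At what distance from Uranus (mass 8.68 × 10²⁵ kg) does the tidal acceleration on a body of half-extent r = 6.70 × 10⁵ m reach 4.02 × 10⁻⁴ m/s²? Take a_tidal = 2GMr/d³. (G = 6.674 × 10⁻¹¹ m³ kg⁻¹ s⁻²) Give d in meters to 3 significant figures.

2.68 × 10⁸ m

2GMr/d³ = a_tidal  ⇒  d = (2GMr / a_tidal)^(1/3)
d = (2 × 6.674×10⁻¹¹ × (8.68 × 10²⁵) × (6.70 × 10⁵) / (4.02 × 10⁻⁴))^(1/3)
  = 2.68 × 10⁸ m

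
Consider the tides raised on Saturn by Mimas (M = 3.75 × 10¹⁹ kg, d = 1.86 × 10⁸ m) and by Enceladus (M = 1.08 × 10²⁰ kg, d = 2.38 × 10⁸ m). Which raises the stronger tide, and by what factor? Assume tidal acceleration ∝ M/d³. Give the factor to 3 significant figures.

Enceladus, by a factor of ≈ 1.37

Tidal stretch scales as M/d³; compute that for each body.
Mimas: (3.75 × 10¹⁹) / (1.86 × 10⁸)³ = 5.828 × 10⁻⁶
Enceladus: (1.08 × 10²⁰) / (2.38 × 10⁸)³ = 8.011 × 10⁻⁶
Ratio (larger/smaller) = 1.37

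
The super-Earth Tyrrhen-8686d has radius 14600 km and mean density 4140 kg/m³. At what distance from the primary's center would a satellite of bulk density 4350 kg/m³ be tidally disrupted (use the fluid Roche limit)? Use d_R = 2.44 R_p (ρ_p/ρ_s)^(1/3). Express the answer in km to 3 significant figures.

d_R = 2.44 × 14600 km × (4140/4350)^(1/3)
    = 35000 km

35000 km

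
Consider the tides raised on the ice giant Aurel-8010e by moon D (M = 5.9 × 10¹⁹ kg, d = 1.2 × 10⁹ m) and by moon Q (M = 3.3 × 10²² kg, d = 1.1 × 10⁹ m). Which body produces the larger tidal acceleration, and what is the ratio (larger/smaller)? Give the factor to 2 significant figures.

Moon Q, by a factor of ≈ 730

Compare M/d³ for the two perturbers:
Moon D: (5.9 × 10¹⁹) / (1.2 × 10⁹)³ = 3.414 × 10⁻⁸
Moon Q: (3.3 × 10²²) / (1.1 × 10⁹)³ = 2.479 × 10⁻⁵
Ratio (larger/smaller) = 730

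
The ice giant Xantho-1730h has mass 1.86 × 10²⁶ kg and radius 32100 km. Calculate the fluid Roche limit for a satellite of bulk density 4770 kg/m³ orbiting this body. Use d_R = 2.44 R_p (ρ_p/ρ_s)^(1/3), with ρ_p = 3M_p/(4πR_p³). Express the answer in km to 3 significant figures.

ρ_p = 3M_p/(4πR_p³) = 3 × (1.86 × 10²⁶) / (4π × (3.21 × 10⁷ m)³) = 1340 kg/m³
d_R = 2.44 × 32100 km × (1340/4770)^(1/3)
    = 51300 km

51300 km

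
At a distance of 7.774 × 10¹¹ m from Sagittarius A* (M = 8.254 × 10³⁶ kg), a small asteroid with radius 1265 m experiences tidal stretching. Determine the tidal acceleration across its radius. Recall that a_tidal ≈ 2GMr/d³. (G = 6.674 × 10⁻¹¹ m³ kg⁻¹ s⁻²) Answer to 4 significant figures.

a_tidal = 2GMr/d³
        = 2 × (6.674 × 10⁻¹¹) × (8.254 × 10³⁶) × (1265) / (7.774 × 10¹¹)³
        = 2.966 × 10⁻⁶ m/s²

2.966 × 10⁻⁶ m/s²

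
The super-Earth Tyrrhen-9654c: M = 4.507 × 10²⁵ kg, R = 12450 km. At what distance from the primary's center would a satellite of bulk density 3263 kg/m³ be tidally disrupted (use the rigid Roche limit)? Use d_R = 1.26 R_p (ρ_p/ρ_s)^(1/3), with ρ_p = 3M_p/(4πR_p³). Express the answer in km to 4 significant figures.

ρ_p = 3M_p/(4πR_p³) = 3 × (4.507 × 10²⁵) / (4π × (1.245 × 10⁷ m)³) = 5576 kg/m³
d_R = 1.26 × 12450 km × (5576/3263)^(1/3)
    = 18750 km

18750 km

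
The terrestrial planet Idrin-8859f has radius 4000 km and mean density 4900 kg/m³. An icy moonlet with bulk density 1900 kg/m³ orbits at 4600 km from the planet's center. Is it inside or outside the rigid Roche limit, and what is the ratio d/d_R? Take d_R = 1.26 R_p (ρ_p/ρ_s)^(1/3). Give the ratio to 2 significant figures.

inside; d/d_R ≈ 0.67

d_R = 1.26 × (4000 km) × (4900/1900)^(1/3) = 6912 km
d/d_R = (4600) / (6912) = 0.67
Since d/d_R < 1, the body is inside the Roche limit.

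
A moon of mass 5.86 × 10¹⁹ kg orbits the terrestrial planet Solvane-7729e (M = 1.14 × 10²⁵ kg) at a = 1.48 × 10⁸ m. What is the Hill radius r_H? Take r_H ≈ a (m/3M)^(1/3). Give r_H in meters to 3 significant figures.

r_H ≈ a (m/3M)^(1/3)
    = (1.48 × 10⁸) × (5.86 × 10¹⁹ / (3 × 1.14 × 10²⁵))^(1/3)
    = 1.77 × 10⁶ m

1.77 × 10⁶ m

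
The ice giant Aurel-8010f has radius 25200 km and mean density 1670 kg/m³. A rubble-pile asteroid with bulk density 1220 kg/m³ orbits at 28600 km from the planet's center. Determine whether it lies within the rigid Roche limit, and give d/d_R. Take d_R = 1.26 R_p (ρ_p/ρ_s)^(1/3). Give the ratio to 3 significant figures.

d_R = 1.26 × (25200 km) × (1670/1220)^(1/3) = 35260 km
d/d_R = (28600) / (35260) = 0.811
Since d/d_R < 1, the body is inside the Roche limit.

inside; d/d_R ≈ 0.811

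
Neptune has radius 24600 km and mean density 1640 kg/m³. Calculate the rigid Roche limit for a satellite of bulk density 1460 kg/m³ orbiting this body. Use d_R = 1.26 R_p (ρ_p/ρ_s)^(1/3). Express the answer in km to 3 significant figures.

d_R = 1.26 × 24600 km × (1640/1460)^(1/3)
    = 32200 km

32200 km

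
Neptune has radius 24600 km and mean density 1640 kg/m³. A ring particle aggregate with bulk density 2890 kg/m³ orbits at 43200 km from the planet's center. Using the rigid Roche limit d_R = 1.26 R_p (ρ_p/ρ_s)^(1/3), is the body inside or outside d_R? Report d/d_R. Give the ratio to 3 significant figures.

d_R = 1.26 × (24600 km) × (1640/2890)^(1/3) = 25660 km
d/d_R = (43200) / (25660) = 1.68
Since d/d_R > 1, the body is outside the Roche limit.

outside; d/d_R ≈ 1.68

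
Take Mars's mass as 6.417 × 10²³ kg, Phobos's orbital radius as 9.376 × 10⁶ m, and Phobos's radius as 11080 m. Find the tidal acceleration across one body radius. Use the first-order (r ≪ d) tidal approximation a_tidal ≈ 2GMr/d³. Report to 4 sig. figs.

1.151 × 10⁻³ m/s²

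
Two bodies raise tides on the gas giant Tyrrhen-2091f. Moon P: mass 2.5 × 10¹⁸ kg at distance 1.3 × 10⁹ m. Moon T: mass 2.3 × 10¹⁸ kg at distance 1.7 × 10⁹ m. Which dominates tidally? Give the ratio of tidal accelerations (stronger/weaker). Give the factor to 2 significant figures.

The tide-raising term goes as M/d³ (the gradient of a 1/d² field).
Moon P: (2.5 × 10¹⁸) / (1.3 × 10⁹)³ = 1.138 × 10⁻⁹
Moon T: (2.3 × 10¹⁸) / (1.7 × 10⁹)³ = 4.681 × 10⁻¹⁰
Ratio (larger/smaller) = 2.4

Moon P, by a factor of ≈ 2.4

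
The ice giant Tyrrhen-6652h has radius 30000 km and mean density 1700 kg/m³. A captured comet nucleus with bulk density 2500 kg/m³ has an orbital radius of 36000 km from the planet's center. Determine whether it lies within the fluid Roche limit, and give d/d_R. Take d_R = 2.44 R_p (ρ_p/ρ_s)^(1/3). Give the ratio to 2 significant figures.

d_R = 2.44 × (30000 km) × (1700/2500)^(1/3) = 64370 km
d/d_R = (36000) / (64370) = 0.56
Since d/d_R < 1, the body is inside the Roche limit.

inside; d/d_R ≈ 0.56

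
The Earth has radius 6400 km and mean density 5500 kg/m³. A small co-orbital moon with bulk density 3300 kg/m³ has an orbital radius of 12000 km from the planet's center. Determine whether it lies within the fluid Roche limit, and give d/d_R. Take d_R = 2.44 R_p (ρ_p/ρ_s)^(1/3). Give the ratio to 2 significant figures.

inside; d/d_R ≈ 0.65

d_R = 2.44 × (6400 km) × (5500/3300)^(1/3) = 18510 km
d/d_R = (12000) / (18510) = 0.65
Since d/d_R < 1, the body is inside the Roche limit.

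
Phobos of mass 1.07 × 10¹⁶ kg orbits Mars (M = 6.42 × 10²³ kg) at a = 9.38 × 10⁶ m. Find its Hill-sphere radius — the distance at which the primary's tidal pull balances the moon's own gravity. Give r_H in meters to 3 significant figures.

1.66 × 10⁴ m

r_H ≈ a (m/3M)^(1/3)
    = (9.38 × 10⁶) × (1.07 × 10¹⁶ / (3 × 6.42 × 10²³))^(1/3)
    = 1.66 × 10⁴ m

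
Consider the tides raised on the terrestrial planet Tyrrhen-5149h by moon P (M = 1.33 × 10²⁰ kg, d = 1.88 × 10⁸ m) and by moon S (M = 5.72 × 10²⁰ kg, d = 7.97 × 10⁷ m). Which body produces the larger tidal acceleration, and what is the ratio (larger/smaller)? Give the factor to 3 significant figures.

Tidal acceleration ∝ M/d³, so compare M/d³ for each.
Moon P: (1.33 × 10²⁰) / (1.88 × 10⁸)³ = 2.002 × 10⁻⁵
Moon S: (5.72 × 10²⁰) / (7.97 × 10⁷)³ = 1.130 × 10⁻³
Ratio (larger/smaller) = 56.4

Moon S, by a factor of ≈ 56.4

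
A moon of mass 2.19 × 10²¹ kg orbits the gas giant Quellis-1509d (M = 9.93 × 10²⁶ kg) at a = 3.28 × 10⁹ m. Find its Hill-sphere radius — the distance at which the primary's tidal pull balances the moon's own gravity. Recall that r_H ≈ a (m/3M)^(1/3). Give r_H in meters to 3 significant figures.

2.96 × 10⁷ m

r_H ≈ a (m/3M)^(1/3)
    = (3.28 × 10⁹) × (2.19 × 10²¹ / (3 × 9.93 × 10²⁶))^(1/3)
    = 2.96 × 10⁷ m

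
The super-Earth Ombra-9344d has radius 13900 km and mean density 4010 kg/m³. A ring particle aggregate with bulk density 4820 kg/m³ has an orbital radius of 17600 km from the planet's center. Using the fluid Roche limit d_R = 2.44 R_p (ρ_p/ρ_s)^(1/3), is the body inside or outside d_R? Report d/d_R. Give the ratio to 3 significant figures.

d_R = 2.44 × (13900 km) × (4010/4820)^(1/3) = 31900 km
d/d_R = (17600) / (31900) = 0.552
Since d/d_R < 1, the body is inside the Roche limit.

inside; d/d_R ≈ 0.552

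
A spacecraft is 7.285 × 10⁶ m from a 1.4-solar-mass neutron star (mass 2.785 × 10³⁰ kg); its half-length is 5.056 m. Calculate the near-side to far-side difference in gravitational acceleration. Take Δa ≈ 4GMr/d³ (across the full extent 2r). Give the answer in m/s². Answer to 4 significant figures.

9.723 m/s²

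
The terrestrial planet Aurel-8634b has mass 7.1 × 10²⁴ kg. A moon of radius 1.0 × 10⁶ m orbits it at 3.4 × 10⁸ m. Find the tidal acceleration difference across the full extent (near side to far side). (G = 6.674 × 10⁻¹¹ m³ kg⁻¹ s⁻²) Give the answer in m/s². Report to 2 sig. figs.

4.8 × 10⁻⁵ m/s²

Δa = 4GMr/d³
   = 4 × (6.674 × 10⁻¹¹) × (7.1 × 10²⁴) × (1.0 × 10⁶) / (3.4 × 10⁸)³
   = 4.8 × 10⁻⁵ m/s²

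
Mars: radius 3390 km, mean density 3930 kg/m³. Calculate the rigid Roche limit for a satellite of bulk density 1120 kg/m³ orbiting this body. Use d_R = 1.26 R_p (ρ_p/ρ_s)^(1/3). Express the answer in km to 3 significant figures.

d_R = 1.26 × 3390 km × (3930/1120)^(1/3)
    = 6490 km

6490 km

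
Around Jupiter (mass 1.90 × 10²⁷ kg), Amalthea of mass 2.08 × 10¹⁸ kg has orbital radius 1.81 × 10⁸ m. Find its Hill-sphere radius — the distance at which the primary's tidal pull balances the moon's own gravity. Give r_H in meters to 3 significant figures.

1.29 × 10⁵ m

r_H ≈ a (m/3M)^(1/3)
    = (1.81 × 10⁸) × (2.08 × 10¹⁸ / (3 × 1.90 × 10²⁷))^(1/3)
    = 1.29 × 10⁵ m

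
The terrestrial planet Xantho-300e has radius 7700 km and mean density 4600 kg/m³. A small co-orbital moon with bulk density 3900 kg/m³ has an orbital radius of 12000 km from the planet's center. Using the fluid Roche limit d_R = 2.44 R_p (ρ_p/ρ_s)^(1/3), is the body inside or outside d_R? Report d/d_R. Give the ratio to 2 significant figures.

d_R = 2.44 × (7700 km) × (4600/3900)^(1/3) = 19850 km
d/d_R = (12000) / (19850) = 0.60
Since d/d_R < 1, the body is inside the Roche limit.

inside; d/d_R ≈ 0.60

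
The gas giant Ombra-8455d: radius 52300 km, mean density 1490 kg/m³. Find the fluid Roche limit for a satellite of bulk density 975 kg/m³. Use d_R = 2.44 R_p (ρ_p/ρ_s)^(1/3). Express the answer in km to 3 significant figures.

d_R = 2.44 × 52300 km × (1490/975)^(1/3)
    = 1.47 × 10⁵ km

1.47 × 10⁵ km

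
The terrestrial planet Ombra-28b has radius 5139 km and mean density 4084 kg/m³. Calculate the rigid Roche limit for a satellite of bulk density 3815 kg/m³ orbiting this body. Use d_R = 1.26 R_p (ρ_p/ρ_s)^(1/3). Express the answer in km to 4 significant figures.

d_R = 1.26 × 5139 km × (4084/3815)^(1/3)
    = 6624 km

6624 km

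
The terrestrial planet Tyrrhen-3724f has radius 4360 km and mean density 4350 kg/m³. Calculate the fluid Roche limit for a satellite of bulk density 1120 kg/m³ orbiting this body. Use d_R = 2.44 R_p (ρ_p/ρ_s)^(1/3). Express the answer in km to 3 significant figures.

d_R = 2.44 × 4360 km × (4350/1120)^(1/3)
    = 16700 km

16700 km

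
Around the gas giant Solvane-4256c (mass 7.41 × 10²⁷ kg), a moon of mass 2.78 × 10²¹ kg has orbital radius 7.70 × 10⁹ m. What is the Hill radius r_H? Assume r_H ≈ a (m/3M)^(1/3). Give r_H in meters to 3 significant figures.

3.85 × 10⁷ m

r_H ≈ a (m/3M)^(1/3)
    = (7.70 × 10⁹) × (2.78 × 10²¹ / (3 × 7.41 × 10²⁷))^(1/3)
    = 3.85 × 10⁷ m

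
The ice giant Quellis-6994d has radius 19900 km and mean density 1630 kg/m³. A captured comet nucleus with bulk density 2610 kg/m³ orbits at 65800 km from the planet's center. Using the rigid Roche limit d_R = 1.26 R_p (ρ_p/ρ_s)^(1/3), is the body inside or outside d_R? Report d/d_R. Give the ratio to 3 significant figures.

outside; d/d_R ≈ 3.07

d_R = 1.26 × (19900 km) × (1630/2610)^(1/3) = 21430 km
d/d_R = (65800) / (21430) = 3.07
Since d/d_R > 1, the body is outside the Roche limit.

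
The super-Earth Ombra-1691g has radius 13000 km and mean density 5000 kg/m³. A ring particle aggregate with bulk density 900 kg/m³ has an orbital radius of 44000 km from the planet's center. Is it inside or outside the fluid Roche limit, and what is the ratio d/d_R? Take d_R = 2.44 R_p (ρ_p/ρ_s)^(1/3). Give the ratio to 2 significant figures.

inside; d/d_R ≈ 0.78

d_R = 2.44 × (13000 km) × (5000/900)^(1/3) = 56180 km
d/d_R = (44000) / (56180) = 0.78
Since d/d_R < 1, the body is inside the Roche limit.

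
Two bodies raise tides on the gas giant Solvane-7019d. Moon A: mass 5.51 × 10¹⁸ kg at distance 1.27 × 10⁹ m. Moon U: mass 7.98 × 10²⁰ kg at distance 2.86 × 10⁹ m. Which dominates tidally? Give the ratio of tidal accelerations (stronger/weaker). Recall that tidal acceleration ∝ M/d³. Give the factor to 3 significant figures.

Moon U, by a factor of ≈ 12.7

Tidal acceleration ∝ M/d³, so compare M/d³ for each.
Moon A: (5.51 × 10¹⁸) / (1.27 × 10⁹)³ = 2.690 × 10⁻⁹
Moon U: (7.98 × 10²⁰) / (2.86 × 10⁹)³ = 3.411 × 10⁻⁸
Ratio (larger/smaller) = 12.7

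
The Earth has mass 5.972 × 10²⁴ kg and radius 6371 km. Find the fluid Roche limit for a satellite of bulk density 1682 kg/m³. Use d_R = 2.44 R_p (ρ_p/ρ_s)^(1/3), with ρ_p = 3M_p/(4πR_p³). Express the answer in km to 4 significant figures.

ρ_p = 3M_p/(4πR_p³) = 3 × (5.972 × 10²⁴) / (4π × (6.371 × 10⁶ m)³) = 5513 kg/m³
d_R = 2.44 × 6371 km × (5513/1682)^(1/3)
    = 23090 km

23090 km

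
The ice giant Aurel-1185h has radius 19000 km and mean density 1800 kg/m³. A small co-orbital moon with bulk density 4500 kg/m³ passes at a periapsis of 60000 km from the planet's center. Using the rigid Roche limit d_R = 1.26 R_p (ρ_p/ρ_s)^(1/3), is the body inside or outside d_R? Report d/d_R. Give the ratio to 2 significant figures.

d_R = 1.26 × (19000 km) × (1800/4500)^(1/3) = 17640 km
d/d_R = (60000) / (17640) = 3.4
Since d/d_R > 1, the body is outside the Roche limit.

outside; d/d_R ≈ 3.4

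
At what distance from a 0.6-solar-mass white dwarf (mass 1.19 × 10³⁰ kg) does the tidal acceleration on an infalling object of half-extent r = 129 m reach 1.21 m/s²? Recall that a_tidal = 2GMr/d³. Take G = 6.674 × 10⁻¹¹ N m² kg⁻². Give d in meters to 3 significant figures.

2.57 × 10⁷ m

2GMr/d³ = a_tidal  ⇒  d = (2GMr / a_tidal)^(1/3)
d = (2 × 6.674×10⁻¹¹ × (1.19 × 10³⁰) × (129) / (1.21))^(1/3)
  = 2.57 × 10⁷ m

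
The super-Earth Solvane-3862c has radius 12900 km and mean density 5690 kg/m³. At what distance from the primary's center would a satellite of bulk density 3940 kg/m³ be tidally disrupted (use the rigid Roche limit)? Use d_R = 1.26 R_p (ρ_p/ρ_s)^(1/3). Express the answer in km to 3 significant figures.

18400 km

d_R = 1.26 × 12900 km × (5690/3940)^(1/3)
    = 18400 km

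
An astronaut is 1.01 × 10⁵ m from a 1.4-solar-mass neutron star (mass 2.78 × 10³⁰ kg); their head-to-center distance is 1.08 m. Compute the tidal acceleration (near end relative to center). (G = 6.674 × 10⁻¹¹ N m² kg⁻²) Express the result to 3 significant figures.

3.89 × 10⁵ m/s²

a_tidal = 2GMr/d³
        = 2 × (6.674 × 10⁻¹¹) × (2.78 × 10³⁰) × (1.08) / (1.01 × 10⁵)³
        = 3.89 × 10⁵ m/s²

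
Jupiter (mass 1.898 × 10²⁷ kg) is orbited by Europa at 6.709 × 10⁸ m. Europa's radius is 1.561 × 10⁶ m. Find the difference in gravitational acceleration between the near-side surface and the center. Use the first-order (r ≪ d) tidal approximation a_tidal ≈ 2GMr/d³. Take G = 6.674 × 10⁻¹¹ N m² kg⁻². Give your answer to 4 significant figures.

Since r ≪ d, expand the inverse-square field across one radius to get the leading 2GMr/d³ term.
Δg = 2GMr/d³
   = 2 × (6.674 × 10⁻¹¹) × (1.898 × 10²⁷) × (1.561 × 10⁶) / (6.709 × 10⁸)³
   = 1.310 × 10⁻³ m/s²

1.310 × 10⁻³ m/s²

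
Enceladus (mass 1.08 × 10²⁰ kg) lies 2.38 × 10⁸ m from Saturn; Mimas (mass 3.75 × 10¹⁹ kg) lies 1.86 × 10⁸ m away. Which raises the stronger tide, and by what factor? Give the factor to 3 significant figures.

Enceladus, by a factor of ≈ 1.37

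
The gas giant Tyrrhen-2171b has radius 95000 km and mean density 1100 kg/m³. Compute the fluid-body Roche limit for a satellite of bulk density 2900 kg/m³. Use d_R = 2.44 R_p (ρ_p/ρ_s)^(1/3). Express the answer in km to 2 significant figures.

1.7 × 10⁵ km

d_R = 2.44 × 95000 km × (1100/2900)^(1/3)
    = 1.7 × 10⁵ km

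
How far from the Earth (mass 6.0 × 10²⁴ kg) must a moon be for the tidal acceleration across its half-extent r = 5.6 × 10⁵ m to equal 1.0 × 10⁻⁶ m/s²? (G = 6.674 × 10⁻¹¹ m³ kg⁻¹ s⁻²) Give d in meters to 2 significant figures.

2GMr/d³ = a_tidal  ⇒  d = (2GMr / a_tidal)^(1/3)
d = (2 × 6.674×10⁻¹¹ × (6.0 × 10²⁴) × (5.6 × 10⁵) / (1.0 × 10⁻⁶))^(1/3)
  = 7.7 × 10⁸ m

7.7 × 10⁸ m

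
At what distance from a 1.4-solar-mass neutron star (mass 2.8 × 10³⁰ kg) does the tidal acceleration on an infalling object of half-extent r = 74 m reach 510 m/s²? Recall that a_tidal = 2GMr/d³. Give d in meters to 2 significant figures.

3.8 × 10⁶ m

2GMr/d³ = a_tidal  ⇒  d = (2GMr / a_tidal)^(1/3)
d = (2 × 6.674×10⁻¹¹ × (2.8 × 10³⁰) × (74) / (510))^(1/3)
  = 3.8 × 10⁶ m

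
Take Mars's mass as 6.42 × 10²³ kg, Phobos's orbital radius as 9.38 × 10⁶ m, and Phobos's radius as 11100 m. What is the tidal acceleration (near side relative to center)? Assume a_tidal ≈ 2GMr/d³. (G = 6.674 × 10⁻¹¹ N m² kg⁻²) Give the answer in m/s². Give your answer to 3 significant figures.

a_tidal = 2GMr/d³
        = 2 × (6.674 × 10⁻¹¹) × (6.42 × 10²³) × (11100) / (9.38 × 10⁶)³
        = 1.15 × 10⁻³ m/s²

1.15 × 10⁻³ m/s²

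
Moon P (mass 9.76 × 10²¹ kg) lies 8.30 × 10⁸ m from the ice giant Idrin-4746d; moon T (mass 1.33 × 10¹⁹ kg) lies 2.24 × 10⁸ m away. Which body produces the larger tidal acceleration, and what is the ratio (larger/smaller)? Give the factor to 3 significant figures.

Compare M/d³ for the two perturbers:
Moon P: (9.76 × 10²¹) / (8.30 × 10⁸)³ = 1.707 × 10⁻⁵
Moon T: (1.33 × 10¹⁹) / (2.24 × 10⁸)³ = 1.183 × 10⁻⁶
Ratio (larger/smaller) = 14.4

Moon P, by a factor of ≈ 14.4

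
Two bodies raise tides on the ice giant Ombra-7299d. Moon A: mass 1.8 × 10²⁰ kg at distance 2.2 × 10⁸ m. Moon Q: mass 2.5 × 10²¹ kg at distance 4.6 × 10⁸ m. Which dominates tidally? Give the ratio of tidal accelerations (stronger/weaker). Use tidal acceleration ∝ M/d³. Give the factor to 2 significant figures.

Tidal acceleration ∝ M/d³, so compare M/d³ for each.
Moon A: (1.8 × 10²⁰) / (2.2 × 10⁸)³ = 1.690 × 10⁻⁵
Moon Q: (2.5 × 10²¹) / (4.6 × 10⁸)³ = 2.568 × 10⁻⁵
Ratio (larger/smaller) = 1.5

Moon Q, by a factor of ≈ 1.5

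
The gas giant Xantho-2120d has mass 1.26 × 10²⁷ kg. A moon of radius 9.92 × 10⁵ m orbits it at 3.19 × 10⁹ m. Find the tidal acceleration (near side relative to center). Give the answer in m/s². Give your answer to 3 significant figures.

5.14 × 10⁻⁶ m/s²

Δa = 2GMr/d³
   = 2 × (6.674 × 10⁻¹¹) × (1.26 × 10²⁷) × (9.92 × 10⁵) / (3.19 × 10⁹)³
   = 5.14 × 10⁻⁶ m/s²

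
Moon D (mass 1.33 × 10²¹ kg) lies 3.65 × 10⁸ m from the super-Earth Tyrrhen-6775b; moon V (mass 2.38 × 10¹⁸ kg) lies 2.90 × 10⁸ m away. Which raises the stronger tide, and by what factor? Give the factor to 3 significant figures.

Tidal stretch scales as M/d³; compute that for each body.
Moon D: (1.33 × 10²¹) / (3.65 × 10⁸)³ = 2.735 × 10⁻⁵
Moon V: (2.38 × 10¹⁸) / (2.90 × 10⁸)³ = 9.758 × 10⁻⁸
Ratio (larger/smaller) = 280

Moon D, by a factor of ≈ 280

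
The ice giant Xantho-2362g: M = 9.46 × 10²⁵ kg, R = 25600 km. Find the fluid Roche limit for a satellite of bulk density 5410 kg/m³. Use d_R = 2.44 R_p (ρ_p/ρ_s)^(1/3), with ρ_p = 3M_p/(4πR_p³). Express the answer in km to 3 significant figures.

39300 km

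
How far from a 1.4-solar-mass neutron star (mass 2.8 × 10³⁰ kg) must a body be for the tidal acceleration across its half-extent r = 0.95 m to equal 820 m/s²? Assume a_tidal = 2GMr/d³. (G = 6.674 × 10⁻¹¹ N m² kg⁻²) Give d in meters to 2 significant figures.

7.6 × 10⁵ m

2GMr/d³ = a_tidal  ⇒  d = (2GMr / a_tidal)^(1/3)
d = (2 × 6.674×10⁻¹¹ × (2.8 × 10³⁰) × (0.95) / (820))^(1/3)
  = 7.6 × 10⁵ m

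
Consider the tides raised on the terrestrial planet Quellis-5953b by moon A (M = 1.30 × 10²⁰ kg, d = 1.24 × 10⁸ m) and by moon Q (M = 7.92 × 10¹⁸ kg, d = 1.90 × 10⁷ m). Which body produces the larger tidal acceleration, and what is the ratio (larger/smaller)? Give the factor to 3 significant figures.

Tidal acceleration ∝ M/d³, so compare M/d³ for each.
Moon A: (1.30 × 10²⁰) / (1.24 × 10⁸)³ = 6.818 × 10⁻⁵
Moon Q: (7.92 × 10¹⁸) / (1.90 × 10⁷)³ = 1.155 × 10⁻³
Ratio (larger/smaller) = 16.9

Moon Q, by a factor of ≈ 16.9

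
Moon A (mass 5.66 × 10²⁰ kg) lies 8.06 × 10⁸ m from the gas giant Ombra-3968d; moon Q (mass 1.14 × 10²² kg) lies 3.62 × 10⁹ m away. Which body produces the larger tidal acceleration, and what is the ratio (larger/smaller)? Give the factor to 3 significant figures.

Moon A, by a factor of ≈ 4.50

Tidal stretch scales as M/d³; compute that for each body.
Moon A: (5.66 × 10²⁰) / (8.06 × 10⁸)³ = 1.081 × 10⁻⁶
Moon Q: (1.14 × 10²²) / (3.62 × 10⁹)³ = 2.403 × 10⁻⁷
Ratio (larger/smaller) = 4.50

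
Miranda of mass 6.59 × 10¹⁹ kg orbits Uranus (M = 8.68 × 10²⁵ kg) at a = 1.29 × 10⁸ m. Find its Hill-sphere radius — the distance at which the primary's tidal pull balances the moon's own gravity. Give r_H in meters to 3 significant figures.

8.16 × 10⁵ m

r_H ≈ a (m/3M)^(1/3)
    = (1.29 × 10⁸) × (6.59 × 10¹⁹ / (3 × 8.68 × 10²⁵))^(1/3)
    = 8.16 × 10⁵ m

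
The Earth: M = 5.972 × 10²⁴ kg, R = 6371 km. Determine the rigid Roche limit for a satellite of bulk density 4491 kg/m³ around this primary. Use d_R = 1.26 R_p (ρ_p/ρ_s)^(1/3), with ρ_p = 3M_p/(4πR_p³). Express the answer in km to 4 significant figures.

ρ_p = 3M_p/(4πR_p³) = 3 × (5.972 × 10²⁴) / (4π × (6.371 × 10⁶ m)³) = 5513 kg/m³
d_R = 1.26 × 6371 km × (5513/4491)^(1/3)
    = 8595 km

8595 km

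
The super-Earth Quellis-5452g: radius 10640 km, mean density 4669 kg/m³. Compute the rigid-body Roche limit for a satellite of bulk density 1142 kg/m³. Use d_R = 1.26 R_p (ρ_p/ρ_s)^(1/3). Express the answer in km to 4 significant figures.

21440 km

d_R = 1.26 × 10640 km × (4669/1142)^(1/3)
    = 21440 km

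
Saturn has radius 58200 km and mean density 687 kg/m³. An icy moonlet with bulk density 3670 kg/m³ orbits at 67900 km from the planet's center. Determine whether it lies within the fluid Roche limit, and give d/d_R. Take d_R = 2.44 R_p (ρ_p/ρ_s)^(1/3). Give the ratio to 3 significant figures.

d_R = 2.44 × (58200 km) × (687/3670)^(1/3) = 81230 km
d/d_R = (67900) / (81230) = 0.836
Since d/d_R < 1, the body is inside the Roche limit.

inside; d/d_R ≈ 0.836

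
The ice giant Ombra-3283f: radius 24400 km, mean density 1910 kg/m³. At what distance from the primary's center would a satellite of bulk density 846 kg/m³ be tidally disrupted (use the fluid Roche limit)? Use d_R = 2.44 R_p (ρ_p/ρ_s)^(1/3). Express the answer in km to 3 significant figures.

78100 km

d_R = 2.44 × 24400 km × (1910/846)^(1/3)
    = 78100 km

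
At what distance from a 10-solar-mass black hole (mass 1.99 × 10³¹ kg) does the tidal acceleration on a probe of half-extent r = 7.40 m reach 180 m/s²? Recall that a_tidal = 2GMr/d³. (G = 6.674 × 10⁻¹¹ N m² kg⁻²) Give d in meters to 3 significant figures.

4.78 × 10⁶ m

2GMr/d³ = a_tidal  ⇒  d = (2GMr / a_tidal)^(1/3)
d = (2 × 6.674×10⁻¹¹ × (1.99 × 10³¹) × (7.40) / (180))^(1/3)
  = 4.78 × 10⁶ m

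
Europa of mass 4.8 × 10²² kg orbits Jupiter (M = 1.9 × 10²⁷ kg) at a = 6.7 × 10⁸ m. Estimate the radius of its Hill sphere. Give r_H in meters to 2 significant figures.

r_H ≈ a (m/3M)^(1/3)
    = (6.7 × 10⁸) × (4.8 × 10²² / (3 × 1.9 × 10²⁷))^(1/3)
    = 1.4 × 10⁷ m

1.4 × 10⁷ m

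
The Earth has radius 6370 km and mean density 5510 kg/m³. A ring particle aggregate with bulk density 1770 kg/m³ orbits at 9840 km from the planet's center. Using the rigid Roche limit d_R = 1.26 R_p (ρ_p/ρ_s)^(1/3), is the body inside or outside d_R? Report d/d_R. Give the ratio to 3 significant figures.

inside; d/d_R ≈ 0.840

d_R = 1.26 × (6370 km) × (5510/1770)^(1/3) = 11720 km
d/d_R = (9840) / (11720) = 0.840
Since d/d_R < 1, the body is inside the Roche limit.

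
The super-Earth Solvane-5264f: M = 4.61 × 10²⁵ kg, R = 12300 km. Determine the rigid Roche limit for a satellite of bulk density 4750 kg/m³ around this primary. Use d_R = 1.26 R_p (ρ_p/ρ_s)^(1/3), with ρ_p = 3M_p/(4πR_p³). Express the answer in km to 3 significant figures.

ρ_p = 3M_p/(4πR_p³) = 3 × (4.61 × 10²⁵) / (4π × (1.23 × 10⁷ m)³) = 5910 kg/m³
d_R = 1.26 × 12300 km × (5910/4750)^(1/3)
    = 16700 km

16700 km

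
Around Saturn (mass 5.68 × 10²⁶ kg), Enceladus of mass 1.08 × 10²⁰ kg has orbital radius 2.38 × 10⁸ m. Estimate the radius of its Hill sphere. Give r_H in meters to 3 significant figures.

9.49 × 10⁵ m

r_H ≈ a (m/3M)^(1/3)
    = (2.38 × 10⁸) × (1.08 × 10²⁰ / (3 × 5.68 × 10²⁶))^(1/3)
    = 9.49 × 10⁵ m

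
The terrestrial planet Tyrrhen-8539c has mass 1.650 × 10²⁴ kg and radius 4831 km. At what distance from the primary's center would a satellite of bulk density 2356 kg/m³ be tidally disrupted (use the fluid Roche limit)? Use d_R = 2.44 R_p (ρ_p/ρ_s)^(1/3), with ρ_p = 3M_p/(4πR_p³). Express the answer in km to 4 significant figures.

ρ_p = 3M_p/(4πR_p³) = 3 × (1.650 × 10²⁴) / (4π × (4.831 × 10⁶ m)³) = 3494 kg/m³
d_R = 2.44 × 4831 km × (3494/2356)^(1/3)
    = 13440 km

13440 km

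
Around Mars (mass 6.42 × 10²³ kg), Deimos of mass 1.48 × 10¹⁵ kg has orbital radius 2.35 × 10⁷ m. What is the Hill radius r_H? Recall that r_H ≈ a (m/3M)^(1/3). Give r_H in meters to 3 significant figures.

r_H ≈ a (m/3M)^(1/3)
    = (2.35 × 10⁷) × (1.48 × 10¹⁵ / (3 × 6.42 × 10²³))^(1/3)
    = 2.15 × 10⁴ m

2.15 × 10⁴ m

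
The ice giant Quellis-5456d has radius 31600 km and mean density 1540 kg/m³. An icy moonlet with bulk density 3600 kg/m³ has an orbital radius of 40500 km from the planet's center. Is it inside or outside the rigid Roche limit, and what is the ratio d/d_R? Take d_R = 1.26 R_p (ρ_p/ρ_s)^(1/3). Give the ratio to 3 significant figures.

outside; d/d_R ≈ 1.35

d_R = 1.26 × (31600 km) × (1540/3600)^(1/3) = 30000 km
d/d_R = (40500) / (30000) = 1.35
Since d/d_R > 1, the body is outside the Roche limit.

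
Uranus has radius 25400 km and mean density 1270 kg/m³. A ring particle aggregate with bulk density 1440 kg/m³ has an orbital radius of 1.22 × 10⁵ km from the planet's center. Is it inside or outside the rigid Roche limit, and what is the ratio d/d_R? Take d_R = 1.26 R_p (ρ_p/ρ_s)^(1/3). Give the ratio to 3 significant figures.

outside; d/d_R ≈ 3.98

d_R = 1.26 × (25400 km) × (1270/1440)^(1/3) = 30690 km
d/d_R = (1.22 × 10⁵) / (30690) = 3.98
Since d/d_R > 1, the body is outside the Roche limit.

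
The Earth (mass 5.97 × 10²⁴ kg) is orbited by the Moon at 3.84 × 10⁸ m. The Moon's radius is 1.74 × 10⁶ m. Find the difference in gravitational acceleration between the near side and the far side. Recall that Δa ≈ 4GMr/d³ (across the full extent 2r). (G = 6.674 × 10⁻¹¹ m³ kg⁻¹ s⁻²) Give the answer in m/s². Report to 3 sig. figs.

4.90 × 10⁻⁵ m/s²

Differencing GM/(d−r)² and GM/(d+r)² to first order in r/d gives 4GMr/d³.
Δa = 4GMr/d³
   = 4 × (6.674 × 10⁻¹¹) × (5.97 × 10²⁴) × (1.74 × 10⁶) / (3.84 × 10⁸)³
   = 4.90 × 10⁻⁵ m/s²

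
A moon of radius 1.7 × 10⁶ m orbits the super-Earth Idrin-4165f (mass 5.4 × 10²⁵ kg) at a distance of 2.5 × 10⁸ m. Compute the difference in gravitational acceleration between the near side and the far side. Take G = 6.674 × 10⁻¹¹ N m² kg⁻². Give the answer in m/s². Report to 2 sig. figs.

Δa = 4GMr/d³
   = 4 × (6.674 × 10⁻¹¹) × (5.4 × 10²⁵) × (1.7 × 10⁶) / (2.5 × 10⁸)³
   = 1.6 × 10⁻³ m/s²

1.6 × 10⁻³ m/s²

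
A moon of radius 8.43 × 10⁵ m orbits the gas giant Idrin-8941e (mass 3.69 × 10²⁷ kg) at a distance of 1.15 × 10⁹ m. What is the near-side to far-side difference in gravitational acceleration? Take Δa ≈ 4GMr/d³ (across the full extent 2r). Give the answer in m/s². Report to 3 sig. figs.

5.46 × 10⁻⁴ m/s²

a_tidal = 4GMr/d³
        = 4 × (6.674 × 10⁻¹¹) × (3.69 × 10²⁷) × (8.43 × 10⁵) / (1.15 × 10⁹)³
        = 5.46 × 10⁻⁴ m/s²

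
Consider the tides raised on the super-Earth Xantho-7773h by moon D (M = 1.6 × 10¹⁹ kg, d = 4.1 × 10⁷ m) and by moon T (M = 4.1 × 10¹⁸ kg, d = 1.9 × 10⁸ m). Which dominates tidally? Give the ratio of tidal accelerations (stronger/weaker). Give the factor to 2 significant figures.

Moon D, by a factor of ≈ 390

Compare M/d³ for the two perturbers:
Moon D: (1.6 × 10¹⁹) / (4.1 × 10⁷)³ = 2.321 × 10⁻⁴
Moon T: (4.1 × 10¹⁸) / (1.9 × 10⁸)³ = 5.978 × 10⁻⁷
Ratio (larger/smaller) = 390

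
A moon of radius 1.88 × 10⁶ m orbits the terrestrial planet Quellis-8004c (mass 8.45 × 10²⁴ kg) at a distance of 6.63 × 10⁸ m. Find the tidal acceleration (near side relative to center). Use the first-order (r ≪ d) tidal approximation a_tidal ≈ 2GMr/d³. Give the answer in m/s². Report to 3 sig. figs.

7.28 × 10⁻⁶ m/s²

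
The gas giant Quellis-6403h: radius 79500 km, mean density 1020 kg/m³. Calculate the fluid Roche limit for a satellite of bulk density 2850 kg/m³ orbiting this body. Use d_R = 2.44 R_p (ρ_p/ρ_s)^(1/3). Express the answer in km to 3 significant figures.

d_R = 2.44 × 79500 km × (1020/2850)^(1/3)
    = 1.38 × 10⁵ km

1.38 × 10⁵ km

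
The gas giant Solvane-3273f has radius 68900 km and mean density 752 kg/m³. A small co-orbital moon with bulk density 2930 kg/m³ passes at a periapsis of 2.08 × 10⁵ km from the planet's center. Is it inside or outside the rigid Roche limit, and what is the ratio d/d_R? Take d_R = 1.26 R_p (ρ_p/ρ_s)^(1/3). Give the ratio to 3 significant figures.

outside; d/d_R ≈ 3.77

d_R = 1.26 × (68900 km) × (752/2930)^(1/3) = 55170 km
d/d_R = (2.08 × 10⁵) / (55170) = 3.77
Since d/d_R > 1, the body is outside the Roche limit.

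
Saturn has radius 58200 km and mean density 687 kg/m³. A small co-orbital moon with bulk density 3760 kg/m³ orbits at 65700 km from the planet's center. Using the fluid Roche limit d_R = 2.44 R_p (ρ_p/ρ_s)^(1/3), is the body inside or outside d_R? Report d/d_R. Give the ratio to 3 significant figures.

inside; d/d_R ≈ 0.815

d_R = 2.44 × (58200 km) × (687/3760)^(1/3) = 80580 km
d/d_R = (65700) / (80580) = 0.815
Since d/d_R < 1, the body is inside the Roche limit.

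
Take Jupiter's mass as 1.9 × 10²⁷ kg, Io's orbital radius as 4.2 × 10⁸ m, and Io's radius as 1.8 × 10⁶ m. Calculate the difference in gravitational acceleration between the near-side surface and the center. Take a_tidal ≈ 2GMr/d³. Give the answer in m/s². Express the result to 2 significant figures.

Δg = 2GMr/d³
   = 2 × (6.674 × 10⁻¹¹) × (1.9 × 10²⁷) × (1.8 × 10⁶) / (4.2 × 10⁸)³
   = 6.2 × 10⁻³ m/s²

6.2 × 10⁻³ m/s²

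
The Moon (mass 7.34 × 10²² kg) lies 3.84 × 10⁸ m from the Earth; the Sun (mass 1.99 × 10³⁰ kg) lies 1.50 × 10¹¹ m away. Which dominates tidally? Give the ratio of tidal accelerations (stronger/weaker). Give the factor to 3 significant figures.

The Moon, by a factor of ≈ 2.20

Compare M/d³ for the two perturbers:
The Moon: (7.34 × 10²²) / (3.84 × 10⁸)³ = 1.296 × 10⁻³
The Sun: (1.99 × 10³⁰) / (1.50 × 10¹¹)³ = 5.896 × 10⁻⁴
Ratio (larger/smaller) = 2.20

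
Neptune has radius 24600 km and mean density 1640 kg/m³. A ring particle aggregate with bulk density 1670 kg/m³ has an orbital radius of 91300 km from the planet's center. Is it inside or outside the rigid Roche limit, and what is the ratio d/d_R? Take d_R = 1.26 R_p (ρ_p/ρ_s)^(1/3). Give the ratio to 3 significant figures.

outside; d/d_R ≈ 2.96

d_R = 1.26 × (24600 km) × (1640/1670)^(1/3) = 30810 km
d/d_R = (91300) / (30810) = 2.96
Since d/d_R > 1, the body is outside the Roche limit.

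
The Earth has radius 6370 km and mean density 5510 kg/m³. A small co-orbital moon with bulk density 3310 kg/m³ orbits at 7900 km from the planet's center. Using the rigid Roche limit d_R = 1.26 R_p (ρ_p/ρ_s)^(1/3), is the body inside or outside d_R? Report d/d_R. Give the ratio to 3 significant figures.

d_R = 1.26 × (6370 km) × (5510/3310)^(1/3) = 9512 km
d/d_R = (7900) / (9512) = 0.831
Since d/d_R < 1, the body is inside the Roche limit.

inside; d/d_R ≈ 0.831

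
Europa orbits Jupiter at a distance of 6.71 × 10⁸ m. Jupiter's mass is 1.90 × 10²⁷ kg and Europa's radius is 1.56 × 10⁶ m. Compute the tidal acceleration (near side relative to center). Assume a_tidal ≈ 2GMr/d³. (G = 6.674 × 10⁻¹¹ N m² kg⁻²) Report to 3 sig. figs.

1.31 × 10⁻³ m/s²

Since r ≪ d, expand the inverse-square field across one radius to get the leading 2GMr/d³ term.
Δg = 2GMr/d³
   = 2 × (6.674 × 10⁻¹¹) × (1.90 × 10²⁷) × (1.56 × 10⁶) / (6.71 × 10⁸)³
   = 1.31 × 10⁻³ m/s²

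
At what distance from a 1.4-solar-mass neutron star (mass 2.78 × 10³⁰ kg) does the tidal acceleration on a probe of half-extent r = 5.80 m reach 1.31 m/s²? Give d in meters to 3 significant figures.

2GMr/d³ = a_tidal  ⇒  d = (2GMr / a_tidal)^(1/3)
d = (2 × 6.674×10⁻¹¹ × (2.78 × 10³⁰) × (5.80) / (1.31))^(1/3)
  = 1.18 × 10⁷ m

1.18 × 10⁷ m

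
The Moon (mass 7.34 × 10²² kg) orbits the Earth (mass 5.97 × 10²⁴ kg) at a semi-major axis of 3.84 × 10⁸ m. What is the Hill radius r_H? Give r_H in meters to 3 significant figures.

6.15 × 10⁷ m

r_H ≈ a (m/3M)^(1/3)
    = (3.84 × 10⁸) × (7.34 × 10²² / (3 × 5.97 × 10²⁴))^(1/3)
    = 6.15 × 10⁷ m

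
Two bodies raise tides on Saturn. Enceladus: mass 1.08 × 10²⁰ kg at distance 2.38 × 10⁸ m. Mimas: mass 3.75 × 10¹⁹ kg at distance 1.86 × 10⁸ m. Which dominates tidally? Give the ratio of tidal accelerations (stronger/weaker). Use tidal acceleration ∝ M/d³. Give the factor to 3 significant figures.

Tidal stretch scales as M/d³; compute that for each body.
Enceladus: (1.08 × 10²⁰) / (2.38 × 10⁸)³ = 8.011 × 10⁻⁶
Mimas: (3.75 × 10¹⁹) / (1.86 × 10⁸)³ = 5.828 × 10⁻⁶
Ratio (larger/smaller) = 1.37

Enceladus, by a factor of ≈ 1.37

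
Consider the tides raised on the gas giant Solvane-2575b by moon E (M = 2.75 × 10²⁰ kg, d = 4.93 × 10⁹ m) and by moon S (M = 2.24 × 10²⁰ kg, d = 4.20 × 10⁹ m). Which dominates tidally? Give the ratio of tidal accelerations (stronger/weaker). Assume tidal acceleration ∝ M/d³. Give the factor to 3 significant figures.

Tidal stretch scales as M/d³; compute that for each body.
Moon E: (2.75 × 10²⁰) / (4.93 × 10⁹)³ = 2.295 × 10⁻⁹
Moon S: (2.24 × 10²⁰) / (4.20 × 10⁹)³ = 3.023 × 10⁻⁹
Ratio (larger/smaller) = 1.32

Moon S, by a factor of ≈ 1.32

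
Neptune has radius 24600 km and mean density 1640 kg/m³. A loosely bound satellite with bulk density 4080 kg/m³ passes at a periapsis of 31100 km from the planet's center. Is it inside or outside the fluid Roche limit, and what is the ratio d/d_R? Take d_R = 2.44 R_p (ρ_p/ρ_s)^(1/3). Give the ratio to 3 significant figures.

inside; d/d_R ≈ 0.702

d_R = 2.44 × (24600 km) × (1640/4080)^(1/3) = 44300 km
d/d_R = (31100) / (44300) = 0.702
Since d/d_R < 1, the body is inside the Roche limit.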